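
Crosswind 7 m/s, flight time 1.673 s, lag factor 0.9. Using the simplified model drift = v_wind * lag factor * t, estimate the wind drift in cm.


drift = v_wind * lag * t = 7 * 0.9 * 1.673 = 10.5399 m ≈ 1054 cm

1054 cm


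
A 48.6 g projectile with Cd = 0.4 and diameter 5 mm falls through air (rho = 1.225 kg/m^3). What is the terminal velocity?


A = pi*(d/2)^2 = pi*(5/2000)^2 = 1.96350e-05 m^2
vt = sqrt(2mg/(Cd*rho*A)) = sqrt(2*0.0486*9.81/(0.4 * 1.225 * 1.96350e-05)) = 314.8 m/s

314.8 m/s


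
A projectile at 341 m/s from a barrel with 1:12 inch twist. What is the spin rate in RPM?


twist_m = 12*0.0254 = 0.3048 m
spin = v/twist = 341/0.3048 = 1118.766 rev/s
RPM = spin*60 = 1118.766*60 ≈ 67126 RPM

67126 RPM


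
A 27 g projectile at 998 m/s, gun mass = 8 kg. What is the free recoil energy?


v_r = m_p*v_p/m_gun = 0.027*998/8 = 3.36825 m/s, E_r = 0.5*m_gun*v_r^2 = 0.5*8*3.36825^2 = 45.38 J

45.38 J


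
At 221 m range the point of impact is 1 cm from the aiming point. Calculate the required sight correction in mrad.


1 mrad subtends 1 cm per 10 m of range, so adj = error_cm / (dist_m / 10) = 1 / (221/10) = 0.04525 mrad

0.04525 mrad


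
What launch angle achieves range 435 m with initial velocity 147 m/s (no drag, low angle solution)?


sin(2*theta) = R*g/v0^2 = 435*9.81/147^2 = 0.19748, theta = arcsin(0.19748)/2 = 5.695°

5.695 degrees


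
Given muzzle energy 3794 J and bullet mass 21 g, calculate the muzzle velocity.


v = sqrt(2*E/m) = sqrt(2*3794/0.021) = 601.1 m/s

601.1 m/s


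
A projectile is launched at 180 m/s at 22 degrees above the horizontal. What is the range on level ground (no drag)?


R = v0^2 * sin(2*theta) / g = 180^2 * sin(2*22°) / 9.81 = 2294 m

2294 m


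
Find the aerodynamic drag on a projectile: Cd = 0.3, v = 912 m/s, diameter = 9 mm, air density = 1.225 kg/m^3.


A = pi*(d/2)^2 = pi*(9/2000)^2 = 6.36173e-05 m^2
Fd = 0.5*Cd*rho*A*v^2 = 0.5*0.3*1.225*6.36173e-05*912^2 = 9.723 N

9.723 N


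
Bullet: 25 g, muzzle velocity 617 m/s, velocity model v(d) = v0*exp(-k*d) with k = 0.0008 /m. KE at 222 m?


v = v0*exp(-k*d) = 617*exp(-0.0008*222) = 516.6 m/s
E = 0.5*m*v^2 = 0.5*0.025*516.6^2 = 3336 J

3336 J


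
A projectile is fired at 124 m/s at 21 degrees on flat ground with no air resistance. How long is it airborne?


T = 2*v0*sin(theta)/g = 2*124*sin(21°)/9.81 = 9.06 s

9.06 s


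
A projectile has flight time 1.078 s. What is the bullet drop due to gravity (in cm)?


drop = 0.5*g*t^2 = 0.5*9.81*1.078^2 = 5.70002 m ≈ 570 cm

570 cm


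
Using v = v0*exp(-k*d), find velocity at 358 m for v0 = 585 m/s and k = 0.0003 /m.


v = v0*exp(-k*d) = 585*exp(-0.0003*358) = 525.4 m/s

525.4 m/s


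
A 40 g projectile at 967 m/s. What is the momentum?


p = m*v = 0.04*967 = 38.68 kg·m/s

38.68 kg·m/s


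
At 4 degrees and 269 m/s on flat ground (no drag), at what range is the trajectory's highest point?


R = v0^2*sin(2*theta)/g = 269^2*sin(2*4°)/9.81 = 1026.58 m
apex_dist = R/2 = 1026.58/2 = 513.3 m

513.3 m


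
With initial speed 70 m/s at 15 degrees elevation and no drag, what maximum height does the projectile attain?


H = (v0*sin(theta))^2 / (2g) = (70*sin(15°))^2 / (2*9.81) = 16.73 m

16.73 m


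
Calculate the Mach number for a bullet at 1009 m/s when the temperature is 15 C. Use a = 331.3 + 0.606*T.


a = 331.3 + 0.606*(15) = 340.39 m/s
M = v/a = 1009/340.39 = 2.964

2.964


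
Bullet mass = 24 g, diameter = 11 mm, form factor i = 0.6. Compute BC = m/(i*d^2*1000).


BC = m/(i*d^2*1000) = 24/(0.6 * 11^2 * 1000) = 0.0003306

0.0003306


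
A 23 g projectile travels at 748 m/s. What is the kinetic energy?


E = 0.5*m*v^2 = 0.5*0.023*748^2 = 6434 J

6434 J


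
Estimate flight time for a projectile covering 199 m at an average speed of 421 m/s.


t = d/v = 199/421 = 0.4727 s

0.4727 s


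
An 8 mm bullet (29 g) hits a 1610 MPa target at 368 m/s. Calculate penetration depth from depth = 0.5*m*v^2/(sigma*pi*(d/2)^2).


A = pi*(d/2)^2 = pi*(8/2)^2 = 50.2655 mm^2
E = 0.5*m*v^2 = 0.5*0.029*368^2 = 1963.65 J
depth = E/(sigma*A) = 1963.65 J / (1610 MPa * 50.2655 mm^2) = 1963.65/(1610 * 50.2655) m = 0.0242643 m ≈ 24.26 mm

24.26 mm


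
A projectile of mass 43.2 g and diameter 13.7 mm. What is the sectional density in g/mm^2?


SD = m/d^2 = 43.2/13.7^2 = 0.2302 g/mm^2

0.2302 g/mm^2


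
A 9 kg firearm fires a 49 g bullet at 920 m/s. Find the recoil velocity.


v_recoil = m_p * v_p / m_gun = 0.049 * 920 / 9 = 5.009 m/s

5.009 m/s


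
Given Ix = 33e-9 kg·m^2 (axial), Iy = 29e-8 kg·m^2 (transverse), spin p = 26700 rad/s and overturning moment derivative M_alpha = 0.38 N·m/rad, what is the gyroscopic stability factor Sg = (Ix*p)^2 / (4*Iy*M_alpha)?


Sg = Ix^2 * p^2 / (4 * Iy * M_alpha) = (33e-9)^2 * 26700^2 / (4 * 29e-8 * 0.38) = 1.761

1.761


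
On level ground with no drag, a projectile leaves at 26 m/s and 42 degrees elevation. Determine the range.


R = v0^2 * sin(2*theta) / g = 26^2 * sin(2*42°) / 9.81 = 68.53 m

68.53 m


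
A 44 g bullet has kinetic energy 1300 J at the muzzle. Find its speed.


v = sqrt(2*E/m) = sqrt(2*1300/0.044) = 243.1 m/s

243.1 m/s


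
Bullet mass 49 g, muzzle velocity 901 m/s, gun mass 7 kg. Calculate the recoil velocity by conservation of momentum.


v_recoil = m_p * v_p / m_gun = 0.049 * 901 / 7 = 6.307 m/s

6.307 m/s


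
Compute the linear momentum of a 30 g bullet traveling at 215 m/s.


p = m*v = 0.03*215 = 6.45 kg·m/s

6.45 kg·m/s


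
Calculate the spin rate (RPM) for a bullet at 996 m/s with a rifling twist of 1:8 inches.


twist_m = 8*0.0254 = 0.2032 m
spin = v/twist = 996/0.2032 = 4901.575 rev/s
RPM = spin*60 = 4901.575*60 ≈ 294094 RPM

294094 RPM


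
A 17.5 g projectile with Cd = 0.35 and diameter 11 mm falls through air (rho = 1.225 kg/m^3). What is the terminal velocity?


A = pi*(d/2)^2 = pi*(11/2000)^2 = 9.50332e-05 m^2
vt = sqrt(2mg/(Cd*rho*A)) = sqrt(2*0.0175*9.81/(0.35 * 1.225 * 9.50332e-05)) = 91.8 m/s

91.8 m/s


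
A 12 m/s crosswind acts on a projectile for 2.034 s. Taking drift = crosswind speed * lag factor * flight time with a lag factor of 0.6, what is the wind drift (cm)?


drift = v_wind * lag * t = 12 * 0.6 * 2.034 = 14.6448 m ≈ 1464 cm

1464 cm


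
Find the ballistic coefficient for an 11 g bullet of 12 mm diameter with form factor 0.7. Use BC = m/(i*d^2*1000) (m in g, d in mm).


BC = m/(i*d^2*1000) = 11/(0.7 * 12^2 * 1000) = 0.0001091

0.0001091


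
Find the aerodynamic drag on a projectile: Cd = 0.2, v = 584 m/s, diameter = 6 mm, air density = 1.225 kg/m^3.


A = pi*(d/2)^2 = pi*(6/2000)^2 = 2.82743e-05 m^2
Fd = 0.5*Cd*rho*A*v^2 = 0.5*0.2*1.225*2.82743e-05*584^2 = 1.181 N

1.181 N


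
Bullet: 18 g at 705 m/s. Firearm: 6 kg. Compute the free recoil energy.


v_r = m_p*v_p/m_gun = 0.018*705/6 = 2.115 m/s, E_r = 0.5*m_gun*v_r^2 = 0.5*6*2.115^2 = 13.42 J

13.42 J


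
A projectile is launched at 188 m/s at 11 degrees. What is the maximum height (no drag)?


H = (v0*sin(theta))^2 / (2g) = (188*sin(11°))^2 / (2*9.81) = 65.59 m

65.59 m


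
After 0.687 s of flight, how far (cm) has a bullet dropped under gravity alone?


drop = 0.5*g*t^2 = 0.5*9.81*0.687^2 = 2.31501 m ≈ 231.5 cm

231.5 cm


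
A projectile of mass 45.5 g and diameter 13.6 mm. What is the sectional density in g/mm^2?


SD = m/d^2 = 45.5/13.6^2 = 0.246 g/mm^2

0.246 g/mm^2


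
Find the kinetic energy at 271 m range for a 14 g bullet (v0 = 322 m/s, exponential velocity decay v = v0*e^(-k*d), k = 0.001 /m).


v = v0*exp(-k*d) = 322*exp(-0.001*271) = 245.563 m/s
E = 0.5*m*v^2 = 0.5*0.014*245.563^2 = 422.1 J

422.1 J


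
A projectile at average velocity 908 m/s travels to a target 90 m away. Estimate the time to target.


t = d/v = 90/908 = 0.09912 s

0.09912 s


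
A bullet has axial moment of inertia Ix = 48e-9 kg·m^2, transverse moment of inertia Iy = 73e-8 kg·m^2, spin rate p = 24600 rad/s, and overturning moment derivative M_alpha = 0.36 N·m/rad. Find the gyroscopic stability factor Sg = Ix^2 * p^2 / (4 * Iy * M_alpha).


Sg = Ix^2 * p^2 / (4 * Iy * M_alpha) = (48e-9)^2 * 24600^2 / (4 * 73e-8 * 0.36) = 1.326

1.326


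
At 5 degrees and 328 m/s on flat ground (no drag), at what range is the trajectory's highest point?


R = v0^2*sin(2*theta)/g = 328^2*sin(2*5°)/9.81 = 1904.36 m
apex_dist = R/2 = 1904.36/2 = 952.2 m

952.2 m


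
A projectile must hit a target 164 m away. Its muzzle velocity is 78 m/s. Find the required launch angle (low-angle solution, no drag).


sin(2*theta) = R*g/v0^2 = 164*9.81/78^2 = 0.264438, theta = arcsin(0.264438)/2 = 7.667°

7.667 degrees


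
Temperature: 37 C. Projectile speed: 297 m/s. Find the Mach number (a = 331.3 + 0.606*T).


a = 331.3 + 0.606*(37) = 353.722 m/s
M = v/a = 297/353.722 = 0.8396

0.8396


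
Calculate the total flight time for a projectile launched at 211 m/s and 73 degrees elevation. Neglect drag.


T = 2*v0*sin(theta)/g = 2*211*sin(73°)/9.81 = 41.14 s

41.14 s


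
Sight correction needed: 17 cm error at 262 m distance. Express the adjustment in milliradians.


1 mrad subtends 1 cm per 10 m of range, so adj = error_cm / (dist_m / 10) = 17 / (262/10) = 0.6489 mrad

0.6489 mrad


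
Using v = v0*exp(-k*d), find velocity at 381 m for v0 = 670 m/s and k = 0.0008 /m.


v = v0*exp(-k*d) = 670*exp(-0.0008*381) = 494 m/s

494 m/s


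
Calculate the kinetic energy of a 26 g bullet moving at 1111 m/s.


E = 0.5*m*v^2 = 0.5*0.026*1111^2 = 16046 J

16046 J


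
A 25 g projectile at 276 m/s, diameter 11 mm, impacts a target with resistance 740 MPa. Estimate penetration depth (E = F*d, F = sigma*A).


A = pi*(d/2)^2 = pi*(11/2)^2 = 95.0332 mm^2
E = 0.5*m*v^2 = 0.5*0.025*276^2 = 952.2 J
depth = E/(sigma*A) = 952.2 J / (740 MPa * 95.0332 mm^2) = 952.2/(740 * 95.0332) m = 0.0135401 m ≈ 13.54 mm

13.54 mm


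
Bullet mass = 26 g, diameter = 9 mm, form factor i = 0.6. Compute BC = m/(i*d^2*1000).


BC = m/(i*d^2*1000) = 26/(0.6 * 9^2 * 1000) = 0.000535

0.000535


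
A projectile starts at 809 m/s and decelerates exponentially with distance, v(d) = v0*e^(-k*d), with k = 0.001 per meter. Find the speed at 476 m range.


v = v0*exp(-k*d) = 809*exp(-0.001*476) = 502.6 m/s

502.6 m/s


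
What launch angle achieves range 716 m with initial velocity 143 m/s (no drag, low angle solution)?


sin(2*theta) = R*g/v0^2 = 716*9.81/143^2 = 0.343487, theta = arcsin(0.343487)/2 = 10.04°

10.04 degrees


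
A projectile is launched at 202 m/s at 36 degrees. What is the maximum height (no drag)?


H = (v0*sin(theta))^2 / (2g) = (202*sin(36°))^2 / (2*9.81) = 718.5 m

718.5 m


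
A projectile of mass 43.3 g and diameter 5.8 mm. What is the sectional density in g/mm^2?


SD = m/d^2 = 43.3/5.8^2 = 1.287 g/mm^2

1.287 g/mm^2


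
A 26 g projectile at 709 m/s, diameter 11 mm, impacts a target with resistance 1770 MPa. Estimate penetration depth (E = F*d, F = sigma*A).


A = pi*(d/2)^2 = pi*(11/2)^2 = 95.0332 mm^2
E = 0.5*m*v^2 = 0.5*0.026*709^2 = 6534.85 J
depth = E/(sigma*A) = 6534.85 J / (1770 MPa * 95.0332 mm^2) = 6534.85/(1770 * 95.0332) m = 0.0388497 m ≈ 38.85 mm

38.85 mm


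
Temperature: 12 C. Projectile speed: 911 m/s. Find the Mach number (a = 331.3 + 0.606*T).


a = 331.3 + 0.606*(12) = 338.572 m/s
M = v/a = 911/338.572 = 2.691

2.691


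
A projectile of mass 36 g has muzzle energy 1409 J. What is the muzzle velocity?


v = sqrt(2*E/m) = sqrt(2*1409/0.036) = 279.8 m/s

279.8 m/s


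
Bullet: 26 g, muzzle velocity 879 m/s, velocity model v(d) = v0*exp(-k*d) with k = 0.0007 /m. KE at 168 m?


v = v0*exp(-k*d) = 879*exp(-0.0007*168) = 781.476 m/s
E = 0.5*m*v^2 = 0.5*0.026*781.476^2 = 7939 J

7939 J


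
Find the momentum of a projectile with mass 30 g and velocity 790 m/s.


p = m*v = 0.03*790 = 23.7 kg·m/s

23.7 kg·m/s


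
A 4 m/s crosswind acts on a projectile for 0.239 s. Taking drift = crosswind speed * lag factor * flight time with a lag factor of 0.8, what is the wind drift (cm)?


drift = v_wind * lag * t = 4 * 0.8 * 0.239 = 0.7648 m ≈ 76.48 cm

76.48 cm


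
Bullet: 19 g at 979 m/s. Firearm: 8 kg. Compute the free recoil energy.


v_r = m_p*v_p/m_gun = 0.019*979/8 = 2.32512 m/s, E_r = 0.5*m_gun*v_r^2 = 0.5*8*2.32512^2 = 21.62 J

21.62 J


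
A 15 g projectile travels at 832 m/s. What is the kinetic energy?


E = 0.5*m*v^2 = 0.5*0.015*832^2 = 5192 J

5192 J


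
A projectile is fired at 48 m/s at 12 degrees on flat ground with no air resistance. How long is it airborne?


T = 2*v0*sin(theta)/g = 2*48*sin(12°)/9.81 = 2.035 s

2.035 s


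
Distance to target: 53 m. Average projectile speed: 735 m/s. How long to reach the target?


t = d/v = 53/735 = 0.07211 s

0.07211 s


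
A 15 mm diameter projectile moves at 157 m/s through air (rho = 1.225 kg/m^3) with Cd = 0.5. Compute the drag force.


A = pi*(d/2)^2 = pi*(15/2000)^2 = 1.76715e-04 m^2
Fd = 0.5*Cd*rho*A*v^2 = 0.5*0.5*1.225*1.76715e-04*157^2 = 1.334 N

1.334 N


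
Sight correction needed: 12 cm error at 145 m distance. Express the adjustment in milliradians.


1 mrad subtends 1 cm per 10 m of range, so adj = error_cm / (dist_m / 10) = 12 / (145/10) = 0.8276 mrad

0.8276 mrad


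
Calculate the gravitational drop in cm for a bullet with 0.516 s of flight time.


drop = 0.5*g*t^2 = 0.5*9.81*0.516^2 = 1.30599 m ≈ 130.6 cm

130.6 cm


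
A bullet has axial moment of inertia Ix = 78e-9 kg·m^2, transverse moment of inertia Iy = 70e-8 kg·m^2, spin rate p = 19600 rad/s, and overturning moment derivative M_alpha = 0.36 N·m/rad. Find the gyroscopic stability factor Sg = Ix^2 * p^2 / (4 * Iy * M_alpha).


Sg = Ix^2 * p^2 / (4 * Iy * M_alpha) = (78e-9)^2 * 19600^2 / (4 * 70e-8 * 0.36) = 2.319

2.319


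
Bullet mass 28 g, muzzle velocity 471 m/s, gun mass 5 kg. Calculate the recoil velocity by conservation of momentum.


v_recoil = m_p * v_p / m_gun = 0.028 * 471 / 5 = 2.638 m/s

2.638 m/s


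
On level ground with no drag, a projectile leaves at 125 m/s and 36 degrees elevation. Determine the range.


R = v0^2 * sin(2*theta) / g = 125^2 * sin(2*36°) / 9.81 = 1515 m

1515 m


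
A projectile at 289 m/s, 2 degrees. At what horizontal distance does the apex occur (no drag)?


R = v0^2*sin(2*theta)/g = 289^2*sin(2*2°)/9.81 = 593.897 m
apex_dist = R/2 = 593.897/2 = 296.9 m

296.9 m


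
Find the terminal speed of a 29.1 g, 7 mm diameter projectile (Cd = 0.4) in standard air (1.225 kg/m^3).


A = pi*(d/2)^2 = pi*(7/2000)^2 = 3.84845e-05 m^2
vt = sqrt(2mg/(Cd*rho*A)) = sqrt(2*0.0291*9.81/(0.4 * 1.225 * 3.84845e-05)) = 174 m/s

174 m/s


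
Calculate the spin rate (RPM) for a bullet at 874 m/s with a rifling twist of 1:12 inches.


twist_m = 12*0.0254 = 0.3048 m
spin = v/twist = 874/0.3048 = 2867.454 rev/s
RPM = spin*60 = 2867.454*60 ≈ 172047 RPM

172047 RPM


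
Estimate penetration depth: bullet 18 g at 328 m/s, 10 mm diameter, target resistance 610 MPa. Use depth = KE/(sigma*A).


A = pi*(d/2)^2 = pi*(10/2)^2 = 78.5398 mm^2
E = 0.5*m*v^2 = 0.5*0.018*328^2 = 968.256 J
depth = E/(sigma*A) = 968.256 J / (610 MPa * 78.5398 mm^2) = 968.256/(610 * 78.5398) m = 0.0202102 m ≈ 20.21 mm

20.21 mm


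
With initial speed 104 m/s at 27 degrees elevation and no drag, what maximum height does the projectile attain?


H = (v0*sin(theta))^2 / (2g) = (104*sin(27°))^2 / (2*9.81) = 113.6 m

113.6 m


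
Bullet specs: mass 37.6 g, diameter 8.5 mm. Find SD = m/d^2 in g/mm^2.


SD = m/d^2 = 37.6/8.5^2 = 0.5204 g/mm^2

0.5204 g/mm^2


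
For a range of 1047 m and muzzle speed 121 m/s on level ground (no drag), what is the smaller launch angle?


sin(2*theta) = R*g/v0^2 = 1047*9.81/121^2 = 0.701528, theta = arcsin(0.701528)/2 = 22.27°

22.27 degrees


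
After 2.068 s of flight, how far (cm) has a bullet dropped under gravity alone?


drop = 0.5*g*t^2 = 0.5*9.81*2.068^2 = 20.9768 m ≈ 2098 cm

2098 cm


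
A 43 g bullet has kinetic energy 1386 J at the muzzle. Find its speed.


v = sqrt(2*E/m) = sqrt(2*1386/0.043) = 253.9 m/s

253.9 m/s


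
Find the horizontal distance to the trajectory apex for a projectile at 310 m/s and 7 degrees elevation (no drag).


R = v0^2*sin(2*theta)/g = 310^2*sin(2*7°)/9.81 = 2369.9 m
apex_dist = R/2 = 2369.9/2 = 1185 m

1185 m


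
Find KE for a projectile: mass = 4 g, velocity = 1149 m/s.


E = 0.5*m*v^2 = 0.5*0.004*1149^2 = 2640 J

2640 J


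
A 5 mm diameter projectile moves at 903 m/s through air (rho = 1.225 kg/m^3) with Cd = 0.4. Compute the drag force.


A = pi*(d/2)^2 = pi*(5/2000)^2 = 1.96350e-05 m^2
Fd = 0.5*Cd*rho*A*v^2 = 0.5*0.4*1.225*1.96350e-05*903^2 = 3.923 N

3.923 N


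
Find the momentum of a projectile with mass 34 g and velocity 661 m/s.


p = m*v = 0.034*661 = 22.47 kg·m/s

22.47 kg·m/s


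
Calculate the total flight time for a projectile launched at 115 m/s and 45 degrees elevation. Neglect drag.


T = 2*v0*sin(theta)/g = 2*115*sin(45°)/9.81 = 16.58 s

16.58 s


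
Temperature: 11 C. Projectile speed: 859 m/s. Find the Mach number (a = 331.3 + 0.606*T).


a = 331.3 + 0.606*(11) = 337.966 m/s
M = v/a = 859/337.966 = 2.542

2.542


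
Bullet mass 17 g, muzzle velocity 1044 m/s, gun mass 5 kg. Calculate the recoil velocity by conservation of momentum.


v_recoil = m_p * v_p / m_gun = 0.017 * 1044 / 5 = 3.55 m/s

3.55 m/s


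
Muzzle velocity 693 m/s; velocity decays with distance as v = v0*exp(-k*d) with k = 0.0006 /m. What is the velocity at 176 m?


v = v0*exp(-k*d) = 693*exp(-0.0006*176) = 623.6 m/s

623.6 m/s


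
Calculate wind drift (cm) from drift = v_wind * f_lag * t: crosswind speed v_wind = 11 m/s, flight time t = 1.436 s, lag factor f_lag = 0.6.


drift = v_wind * lag * t = 11 * 0.6 * 1.436 = 9.4776 m ≈ 947.8 cm

947.8 cm


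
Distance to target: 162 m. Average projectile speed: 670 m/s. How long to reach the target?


t = d/v = 162/670 = 0.2418 s

0.2418 s


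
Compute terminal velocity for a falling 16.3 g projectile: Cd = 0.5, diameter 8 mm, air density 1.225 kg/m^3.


A = pi*(d/2)^2 = pi*(8/2000)^2 = 5.02655e-05 m^2
vt = sqrt(2mg/(Cd*rho*A)) = sqrt(2*0.0163*9.81/(0.5 * 1.225 * 5.02655e-05)) = 101.9 m/s

101.9 m/s


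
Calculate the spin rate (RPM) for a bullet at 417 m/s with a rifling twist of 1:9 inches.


twist_m = 9*0.0254 = 0.2286 m
spin = v/twist = 417/0.2286 = 1824.147 rev/s
RPM = spin*60 = 1824.147*60 ≈ 109449 RPM

109449 RPM


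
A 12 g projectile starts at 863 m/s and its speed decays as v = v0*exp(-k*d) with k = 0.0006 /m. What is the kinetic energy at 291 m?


v = v0*exp(-k*d) = 863*exp(-0.0006*291) = 724.741 m/s
E = 0.5*m*v^2 = 0.5*0.012*724.741^2 = 3151 J

3151 J


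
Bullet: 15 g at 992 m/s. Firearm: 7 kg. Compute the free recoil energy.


v_r = m_p*v_p/m_gun = 0.015*992/7 = 2.12571 m/s, E_r = 0.5*m_gun*v_r^2 = 0.5*7*2.12571^2 = 15.82 J

15.82 J


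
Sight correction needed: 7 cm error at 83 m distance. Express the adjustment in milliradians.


1 mrad subtends 1 cm per 10 m of range, so adj = error_cm / (dist_m / 10) = 7 / (83/10) = 0.8434 mrad

0.8434 mrad


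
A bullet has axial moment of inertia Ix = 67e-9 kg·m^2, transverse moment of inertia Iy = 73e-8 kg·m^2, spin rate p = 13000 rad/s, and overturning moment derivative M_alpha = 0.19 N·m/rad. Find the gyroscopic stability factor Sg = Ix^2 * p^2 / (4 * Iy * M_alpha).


Sg = Ix^2 * p^2 / (4 * Iy * M_alpha) = (67e-9)^2 * 13000^2 / (4 * 73e-8 * 0.19) = 1.367

1.367


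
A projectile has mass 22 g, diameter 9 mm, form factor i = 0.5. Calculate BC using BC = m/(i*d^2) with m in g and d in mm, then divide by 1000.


BC = m/(i*d^2*1000) = 22/(0.5 * 9^2 * 1000) = 0.0005432

0.0005432


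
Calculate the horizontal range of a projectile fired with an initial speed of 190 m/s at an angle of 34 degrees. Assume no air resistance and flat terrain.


R = v0^2 * sin(2*theta) / g = 190^2 * sin(2*34°) / 9.81 = 3412 m

3412 m


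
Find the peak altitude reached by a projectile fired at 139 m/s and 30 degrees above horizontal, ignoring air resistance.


H = (v0*sin(theta))^2 / (2g) = (139*sin(30°))^2 / (2*9.81) = 246.2 m

246.2 m


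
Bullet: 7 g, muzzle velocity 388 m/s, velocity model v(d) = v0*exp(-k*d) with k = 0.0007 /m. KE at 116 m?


v = v0*exp(-k*d) = 388*exp(-0.0007*116) = 357.74 m/s
E = 0.5*m*v^2 = 0.5*0.007*357.74^2 = 447.9 J

447.9 J


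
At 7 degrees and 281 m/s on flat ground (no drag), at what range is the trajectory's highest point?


R = v0^2*sin(2*theta)/g = 281^2*sin(2*7°)/9.81 = 1947.24 m
apex_dist = R/2 = 1947.24/2 = 973.6 m

973.6 m


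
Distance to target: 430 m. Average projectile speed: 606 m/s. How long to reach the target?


t = d/v = 430/606 = 0.7096 s

0.7096 s


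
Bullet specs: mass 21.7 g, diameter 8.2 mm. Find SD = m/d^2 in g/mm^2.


SD = m/d^2 = 21.7/8.2^2 = 0.3227 g/mm^2

0.3227 g/mm^2


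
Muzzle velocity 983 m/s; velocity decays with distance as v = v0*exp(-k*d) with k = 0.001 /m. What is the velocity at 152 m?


v = v0*exp(-k*d) = 983*exp(-0.001*152) = 844.4 m/s

844.4 m/s


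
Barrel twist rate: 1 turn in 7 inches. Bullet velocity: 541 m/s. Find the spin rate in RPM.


twist_m = 7*0.0254 = 0.1778 m
spin = v/twist = 541/0.1778 = 3042.745 rev/s
RPM = spin*60 = 3042.745*60 ≈ 182565 RPM

182565 RPM


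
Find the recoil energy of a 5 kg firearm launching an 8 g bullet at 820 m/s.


v_r = m_p*v_p/m_gun = 0.008*820/5 = 1.312 m/s, E_r = 0.5*m_gun*v_r^2 = 0.5*5*1.312^2 = 4.303 J

4.303 J


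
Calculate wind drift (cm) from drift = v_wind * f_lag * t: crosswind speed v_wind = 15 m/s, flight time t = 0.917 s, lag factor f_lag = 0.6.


drift = v_wind * lag * t = 15 * 0.6 * 0.917 = 8.253 m ≈ 825.3 cm

825.3 cm


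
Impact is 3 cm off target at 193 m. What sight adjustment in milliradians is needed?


1 mrad subtends 1 cm per 10 m of range, so adj = error_cm / (dist_m / 10) = 3 / (193/10) = 0.1554 mrad

0.1554 mrad


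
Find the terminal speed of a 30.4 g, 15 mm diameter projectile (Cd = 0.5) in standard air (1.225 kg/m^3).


A = pi*(d/2)^2 = pi*(15/2000)^2 = 1.76715e-04 m^2
vt = sqrt(2mg/(Cd*rho*A)) = sqrt(2*0.0304*9.81/(0.5 * 1.225 * 1.76715e-04)) = 74.23 m/s

74.23 m/s


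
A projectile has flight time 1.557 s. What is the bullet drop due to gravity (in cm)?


drop = 0.5*g*t^2 = 0.5*9.81*1.557^2 = 11.8909 m ≈ 1189 cm

1189 cm


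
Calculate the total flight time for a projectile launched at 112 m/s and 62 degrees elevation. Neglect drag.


T = 2*v0*sin(theta)/g = 2*112*sin(62°)/9.81 = 20.16 s

20.16 s


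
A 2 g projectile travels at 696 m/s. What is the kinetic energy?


E = 0.5*m*v^2 = 0.5*0.002*696^2 = 484.4 J

484.4 J


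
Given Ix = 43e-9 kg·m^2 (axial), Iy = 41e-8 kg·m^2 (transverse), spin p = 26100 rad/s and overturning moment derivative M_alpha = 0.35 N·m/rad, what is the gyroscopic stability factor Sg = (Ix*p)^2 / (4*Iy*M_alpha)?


Sg = Ix^2 * p^2 / (4 * Iy * M_alpha) = (43e-9)^2 * 26100^2 / (4 * 41e-8 * 0.35) = 2.194

2.194


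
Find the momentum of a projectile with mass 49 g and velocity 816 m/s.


p = m*v = 0.049*816 = 39.98 kg·m/s

39.98 kg·m/s


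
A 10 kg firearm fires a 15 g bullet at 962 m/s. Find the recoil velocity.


v_recoil = m_p * v_p / m_gun = 0.015 * 962 / 10 = 1.443 m/s

1.443 m/s


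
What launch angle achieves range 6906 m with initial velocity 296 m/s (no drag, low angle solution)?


sin(2*theta) = R*g/v0^2 = 6906*9.81/296^2 = 0.773236, theta = arcsin(0.773236)/2 = 25.32°

25.32 degrees


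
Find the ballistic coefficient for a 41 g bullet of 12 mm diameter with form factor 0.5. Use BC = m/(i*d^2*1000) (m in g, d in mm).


BC = m/(i*d^2*1000) = 41/(0.5 * 12^2 * 1000) = 0.0005694

0.0005694


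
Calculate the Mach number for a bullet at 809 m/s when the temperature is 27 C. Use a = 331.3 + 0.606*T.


a = 331.3 + 0.606*(27) = 347.662 m/s
M = v/a = 809/347.662 = 2.327

2.327


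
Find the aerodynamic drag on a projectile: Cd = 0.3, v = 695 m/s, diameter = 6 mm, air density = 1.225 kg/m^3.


A = pi*(d/2)^2 = pi*(6/2000)^2 = 2.82743e-05 m^2
Fd = 0.5*Cd*rho*A*v^2 = 0.5*0.3*1.225*2.82743e-05*695^2 = 2.51 N

2.51 N


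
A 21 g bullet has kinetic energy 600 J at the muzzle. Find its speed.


v = sqrt(2*E/m) = sqrt(2*600/0.021) = 239 m/s

239 m/s


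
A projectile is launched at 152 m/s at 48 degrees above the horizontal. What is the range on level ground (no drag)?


R = v0^2 * sin(2*theta) / g = 152^2 * sin(2*48°) / 9.81 = 2342 m

2342 m


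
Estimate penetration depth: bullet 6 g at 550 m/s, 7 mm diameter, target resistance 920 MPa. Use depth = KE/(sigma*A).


A = pi*(d/2)^2 = pi*(7/2)^2 = 38.4845 mm^2
E = 0.5*m*v^2 = 0.5*0.006*550^2 = 907.5 J
depth = E/(sigma*A) = 907.5 J / (920 MPa * 38.4845 mm^2) = 907.5/(920 * 38.4845) m = 0.0256314 m ≈ 25.63 mm

25.63 mm


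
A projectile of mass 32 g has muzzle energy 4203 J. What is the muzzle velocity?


v = sqrt(2*E/m) = sqrt(2*4203/0.032) = 512.5 m/s

512.5 m/s


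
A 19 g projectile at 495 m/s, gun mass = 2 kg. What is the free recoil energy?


v_r = m_p*v_p/m_gun = 0.019*495/2 = 4.7025 m/s, E_r = 0.5*m_gun*v_r^2 = 0.5*2*4.7025^2 = 22.11 J

22.11 J


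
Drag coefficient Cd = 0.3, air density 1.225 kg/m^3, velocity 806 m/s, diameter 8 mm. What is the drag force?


A = pi*(d/2)^2 = pi*(8/2000)^2 = 5.02655e-05 m^2
Fd = 0.5*Cd*rho*A*v^2 = 0.5*0.3*1.225*5.02655e-05*806^2 = 6 N

6 N


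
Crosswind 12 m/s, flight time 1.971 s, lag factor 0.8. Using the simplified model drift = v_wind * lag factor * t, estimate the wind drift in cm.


drift = v_wind * lag * t = 12 * 0.8 * 1.971 = 18.9216 m ≈ 1892 cm

1892 cm


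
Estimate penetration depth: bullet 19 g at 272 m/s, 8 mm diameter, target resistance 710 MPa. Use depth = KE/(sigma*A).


A = pi*(d/2)^2 = pi*(8/2)^2 = 50.2655 mm^2
E = 0.5*m*v^2 = 0.5*0.019*272^2 = 702.848 J
depth = E/(sigma*A) = 702.848 J / (710 MPa * 50.2655 mm^2) = 702.848/(710 * 50.2655) m = 0.019694 m ≈ 19.69 mm

19.69 mm


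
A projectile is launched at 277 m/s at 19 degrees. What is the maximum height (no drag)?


H = (v0*sin(theta))^2 / (2g) = (277*sin(19°))^2 / (2*9.81) = 414.5 m

414.5 m


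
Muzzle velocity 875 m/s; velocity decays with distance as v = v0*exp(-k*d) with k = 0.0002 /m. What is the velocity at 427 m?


v = v0*exp(-k*d) = 875*exp(-0.0002*427) = 803.4 m/s

803.4 m/s


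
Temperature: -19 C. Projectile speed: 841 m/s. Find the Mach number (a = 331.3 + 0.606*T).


a = 331.3 + 0.606*(-19) = 319.786 m/s
M = v/a = 841/319.786 = 2.63

2.63


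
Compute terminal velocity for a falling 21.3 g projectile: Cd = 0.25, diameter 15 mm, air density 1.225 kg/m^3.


A = pi*(d/2)^2 = pi*(15/2000)^2 = 1.76715e-04 m^2
vt = sqrt(2mg/(Cd*rho*A)) = sqrt(2*0.0213*9.81/(0.25 * 1.225 * 1.76715e-04)) = 87.87 m/s

87.87 m/s


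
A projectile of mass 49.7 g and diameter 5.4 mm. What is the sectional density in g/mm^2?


SD = m/d^2 = 49.7/5.4^2 = 1.704 g/mm^2

1.704 g/mm^2


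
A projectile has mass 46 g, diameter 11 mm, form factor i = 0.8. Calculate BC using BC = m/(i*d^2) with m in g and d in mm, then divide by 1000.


BC = m/(i*d^2*1000) = 46/(0.8 * 11^2 * 1000) = 0.0004752

0.0004752


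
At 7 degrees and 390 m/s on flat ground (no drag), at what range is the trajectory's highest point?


R = v0^2*sin(2*theta)/g = 390^2*sin(2*7°)/9.81 = 3750.9 m
apex_dist = R/2 = 3750.9/2 = 1875 m

1875 m


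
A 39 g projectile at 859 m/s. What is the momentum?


p = m*v = 0.039*859 = 33.5 kg·m/s

33.5 kg·m/s


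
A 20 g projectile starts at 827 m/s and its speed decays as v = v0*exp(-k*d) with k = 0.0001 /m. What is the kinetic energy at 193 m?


v = v0*exp(-k*d) = 827*exp(-0.0001*193) = 811.192 m/s
E = 0.5*m*v^2 = 0.5*0.02*811.192^2 = 6580 J

6580 J


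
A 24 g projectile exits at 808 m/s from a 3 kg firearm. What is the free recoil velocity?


v_recoil = m_p * v_p / m_gun = 0.024 * 808 / 3 = 6.464 m/s

6.464 m/s


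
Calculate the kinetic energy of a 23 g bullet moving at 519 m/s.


E = 0.5*m*v^2 = 0.5*0.023*519^2 = 3098 J

3098 J


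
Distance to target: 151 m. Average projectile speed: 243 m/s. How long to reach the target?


t = d/v = 151/243 = 0.6214 s

0.6214 s


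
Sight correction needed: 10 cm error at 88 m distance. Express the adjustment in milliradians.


1 mrad subtends 1 cm per 10 m of range, so adj = error_cm / (dist_m / 10) = 10 / (88/10) = 1.136 mrad

1.136 mrad


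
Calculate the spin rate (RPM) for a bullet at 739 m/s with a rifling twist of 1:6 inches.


twist_m = 6*0.0254 = 0.1524 m
spin = v/twist = 739/0.1524 = 4849.081 rev/s
RPM = spin*60 = 4849.081*60 ≈ 290945 RPM

290945 RPM


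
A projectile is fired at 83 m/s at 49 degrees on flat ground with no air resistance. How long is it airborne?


T = 2*v0*sin(theta)/g = 2*83*sin(49°)/9.81 = 12.77 s

12.77 s


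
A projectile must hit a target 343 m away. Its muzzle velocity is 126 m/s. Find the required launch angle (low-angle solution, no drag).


sin(2*theta) = R*g/v0^2 = 343*9.81/126^2 = 0.211944, theta = arcsin(0.211944)/2 = 6.118°

6.118 degrees


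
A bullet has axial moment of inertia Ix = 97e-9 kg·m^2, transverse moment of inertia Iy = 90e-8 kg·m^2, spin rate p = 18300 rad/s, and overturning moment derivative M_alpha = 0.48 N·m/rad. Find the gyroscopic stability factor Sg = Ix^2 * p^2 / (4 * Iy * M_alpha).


Sg = Ix^2 * p^2 / (4 * Iy * M_alpha) = (97e-9)^2 * 18300^2 / (4 * 90e-8 * 0.48) = 1.823

1.823


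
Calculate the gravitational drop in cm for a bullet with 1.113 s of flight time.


drop = 0.5*g*t^2 = 0.5*9.81*1.113^2 = 6.07616 m ≈ 607.6 cm

607.6 cm


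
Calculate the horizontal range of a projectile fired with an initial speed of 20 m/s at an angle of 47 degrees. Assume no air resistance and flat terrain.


R = v0^2 * sin(2*theta) / g = 20^2 * sin(2*47°) / 9.81 = 40.68 m

40.68 m


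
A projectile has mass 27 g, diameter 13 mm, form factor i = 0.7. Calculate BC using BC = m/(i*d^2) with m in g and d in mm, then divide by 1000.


BC = m/(i*d^2*1000) = 27/(0.7 * 13^2 * 1000) = 0.0002282

0.0002282


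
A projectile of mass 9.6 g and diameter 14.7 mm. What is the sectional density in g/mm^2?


SD = m/d^2 = 9.6/14.7^2 = 0.04443 g/mm^2

0.04443 g/mm^2


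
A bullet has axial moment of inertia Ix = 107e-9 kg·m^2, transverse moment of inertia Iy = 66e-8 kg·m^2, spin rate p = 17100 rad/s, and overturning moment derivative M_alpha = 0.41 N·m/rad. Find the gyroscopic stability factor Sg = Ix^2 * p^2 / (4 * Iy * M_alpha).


Sg = Ix^2 * p^2 / (4 * Iy * M_alpha) = (107e-9)^2 * 17100^2 / (4 * 66e-8 * 0.41) = 3.093

3.093


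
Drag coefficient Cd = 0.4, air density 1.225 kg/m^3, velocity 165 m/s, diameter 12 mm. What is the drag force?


A = pi*(d/2)^2 = pi*(12/2000)^2 = 1.13097e-04 m^2
Fd = 0.5*Cd*rho*A*v^2 = 0.5*0.4*1.225*1.13097e-04*165^2 = 0.7544 N

0.7544 N


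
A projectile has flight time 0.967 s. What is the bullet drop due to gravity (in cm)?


drop = 0.5*g*t^2 = 0.5*9.81*0.967^2 = 4.58661 m ≈ 458.7 cm

458.7 cm


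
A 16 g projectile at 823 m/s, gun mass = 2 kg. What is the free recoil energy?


v_r = m_p*v_p/m_gun = 0.016*823/2 = 6.584 m/s, E_r = 0.5*m_gun*v_r^2 = 0.5*2*6.584^2 = 43.35 J

43.35 J


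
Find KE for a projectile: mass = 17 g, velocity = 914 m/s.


E = 0.5*m*v^2 = 0.5*0.017*914^2 = 7101 J

7101 J


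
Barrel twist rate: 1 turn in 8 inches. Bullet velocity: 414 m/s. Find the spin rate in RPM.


twist_m = 8*0.0254 = 0.2032 m
spin = v/twist = 414/0.2032 = 2037.402 rev/s
RPM = spin*60 = 2037.402*60 ≈ 122244 RPM

122244 RPM


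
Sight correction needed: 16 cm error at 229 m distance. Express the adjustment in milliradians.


1 mrad subtends 1 cm per 10 m of range, so adj = error_cm / (dist_m / 10) = 16 / (229/10) = 0.6987 mrad

0.6987 mrad


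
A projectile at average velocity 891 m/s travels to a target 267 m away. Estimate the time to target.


t = d/v = 267/891 = 0.2997 s

0.2997 s


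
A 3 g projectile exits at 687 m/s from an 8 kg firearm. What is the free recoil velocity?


v_recoil = m_p * v_p / m_gun = 0.003 * 687 / 8 = 0.2576 m/s

0.2576 m/s


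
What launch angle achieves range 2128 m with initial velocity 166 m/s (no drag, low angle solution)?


sin(2*theta) = R*g/v0^2 = 2128*9.81/166^2 = 0.757573, theta = arcsin(0.757573)/2 = 24.63°

24.63 degrees


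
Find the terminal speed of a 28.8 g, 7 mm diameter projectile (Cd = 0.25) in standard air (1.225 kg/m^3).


A = pi*(d/2)^2 = pi*(7/2000)^2 = 3.84845e-05 m^2
vt = sqrt(2mg/(Cd*rho*A)) = sqrt(2*0.0288*9.81/(0.25 * 1.225 * 3.84845e-05)) = 219 m/s

219 m/s


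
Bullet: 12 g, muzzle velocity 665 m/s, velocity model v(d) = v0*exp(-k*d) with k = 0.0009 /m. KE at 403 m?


v = v0*exp(-k*d) = 665*exp(-0.0009*403) = 462.704 m/s
E = 0.5*m*v^2 = 0.5*0.012*462.704^2 = 1285 J

1285 J


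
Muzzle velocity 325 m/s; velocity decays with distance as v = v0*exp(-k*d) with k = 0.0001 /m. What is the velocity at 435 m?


v = v0*exp(-k*d) = 325*exp(-0.0001*435) = 311.2 m/s

311.2 m/s


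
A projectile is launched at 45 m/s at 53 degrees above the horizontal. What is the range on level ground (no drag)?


R = v0^2 * sin(2*theta) / g = 45^2 * sin(2*53°) / 9.81 = 198.4 m

198.4 m


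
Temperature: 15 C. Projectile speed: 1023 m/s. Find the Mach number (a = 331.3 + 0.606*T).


a = 331.3 + 0.606*(15) = 340.39 m/s
M = v/a = 1023/340.39 = 3.005

3.005


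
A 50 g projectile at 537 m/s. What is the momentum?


p = m*v = 0.05*537 = 26.85 kg·m/s

26.85 kg·m/s


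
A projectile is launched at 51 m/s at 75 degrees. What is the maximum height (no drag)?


H = (v0*sin(theta))^2 / (2g) = (51*sin(75°))^2 / (2*9.81) = 123.7 m

123.7 m


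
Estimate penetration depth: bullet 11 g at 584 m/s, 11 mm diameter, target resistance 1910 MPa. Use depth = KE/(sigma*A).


A = pi*(d/2)^2 = pi*(11/2)^2 = 95.0332 mm^2
E = 0.5*m*v^2 = 0.5*0.011*584^2 = 1875.81 J
depth = E/(sigma*A) = 1875.81 J / (1910 MPa * 95.0332 mm^2) = 1875.81/(1910 * 95.0332) m = 0.0103343 m ≈ 10.33 mm

10.33 mm


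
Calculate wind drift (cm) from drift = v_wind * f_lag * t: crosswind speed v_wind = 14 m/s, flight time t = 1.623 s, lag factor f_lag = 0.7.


drift = v_wind * lag * t = 14 * 0.7 * 1.623 = 15.9054 m ≈ 1591 cm

1591 cm


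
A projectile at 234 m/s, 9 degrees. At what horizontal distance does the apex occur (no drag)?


R = v0^2*sin(2*theta)/g = 234^2*sin(2*9°)/9.81 = 1724.83 m
apex_dist = R/2 = 1724.83/2 = 862.4 m

862.4 m


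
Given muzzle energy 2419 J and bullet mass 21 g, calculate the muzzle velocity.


v = sqrt(2*E/m) = sqrt(2*2419/0.021) = 480 m/s

480 m/s


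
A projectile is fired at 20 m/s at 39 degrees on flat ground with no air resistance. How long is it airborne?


T = 2*v0*sin(theta)/g = 2*20*sin(39°)/9.81 = 2.566 s

2.566 s


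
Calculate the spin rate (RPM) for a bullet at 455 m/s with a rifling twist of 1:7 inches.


twist_m = 7*0.0254 = 0.1778 m
spin = v/twist = 455/0.1778 = 2559.055 rev/s
RPM = spin*60 = 2559.055*60 ≈ 153543 RPM

153543 RPM


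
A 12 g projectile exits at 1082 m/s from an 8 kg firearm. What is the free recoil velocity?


v_recoil = m_p * v_p / m_gun = 0.012 * 1082 / 8 = 1.623 m/s

1.623 m/s


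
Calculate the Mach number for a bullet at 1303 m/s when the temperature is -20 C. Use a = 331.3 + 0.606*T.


a = 331.3 + 0.606*(-20) = 319.18 m/s
M = v/a = 1303/319.18 = 4.082

4.082


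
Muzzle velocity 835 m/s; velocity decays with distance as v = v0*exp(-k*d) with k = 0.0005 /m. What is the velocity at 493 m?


v = v0*exp(-k*d) = 835*exp(-0.0005*493) = 652.6 m/s

652.6 m/s


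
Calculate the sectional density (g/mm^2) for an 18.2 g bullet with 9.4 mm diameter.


SD = m/d^2 = 18.2/9.4^2 = 0.206 g/mm^2

0.206 g/mm^2


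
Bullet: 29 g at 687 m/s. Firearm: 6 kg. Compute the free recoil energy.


v_r = m_p*v_p/m_gun = 0.029*687/6 = 3.3205 m/s, E_r = 0.5*m_gun*v_r^2 = 0.5*6*3.3205^2 = 33.08 J

33.08 J


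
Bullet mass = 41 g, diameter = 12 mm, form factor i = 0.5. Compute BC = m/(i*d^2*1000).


BC = m/(i*d^2*1000) = 41/(0.5 * 12^2 * 1000) = 0.0005694

0.0005694


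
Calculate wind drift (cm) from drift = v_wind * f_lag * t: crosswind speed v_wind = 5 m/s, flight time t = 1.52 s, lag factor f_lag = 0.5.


drift = v_wind * lag * t = 5 * 0.5 * 1.52 = 3.8 m ≈ 380 cm

380 cm


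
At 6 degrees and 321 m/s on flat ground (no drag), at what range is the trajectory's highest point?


R = v0^2*sin(2*theta)/g = 321^2*sin(2*6°)/9.81 = 2183.84 m
apex_dist = R/2 = 2183.84/2 = 1092 m

1092 m


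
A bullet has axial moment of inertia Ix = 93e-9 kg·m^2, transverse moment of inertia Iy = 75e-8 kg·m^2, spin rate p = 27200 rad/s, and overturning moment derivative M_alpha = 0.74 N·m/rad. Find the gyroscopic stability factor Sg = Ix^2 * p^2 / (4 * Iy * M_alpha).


Sg = Ix^2 * p^2 / (4 * Iy * M_alpha) = (93e-9)^2 * 27200^2 / (4 * 75e-8 * 0.74) = 2.882

2.882


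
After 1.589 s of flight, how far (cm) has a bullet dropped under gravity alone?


drop = 0.5*g*t^2 = 0.5*9.81*1.589^2 = 12.3847 m ≈ 1238 cm

1238 cm


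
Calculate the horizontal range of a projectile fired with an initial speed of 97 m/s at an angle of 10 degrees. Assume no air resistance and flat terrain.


R = v0^2 * sin(2*theta) / g = 97^2 * sin(2*10°) / 9.81 = 328 m

328 m


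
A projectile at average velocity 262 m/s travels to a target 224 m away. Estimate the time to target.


t = d/v = 224/262 = 0.855 s

0.855 s


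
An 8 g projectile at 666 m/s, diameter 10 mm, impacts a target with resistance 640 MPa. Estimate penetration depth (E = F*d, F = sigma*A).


A = pi*(d/2)^2 = pi*(10/2)^2 = 78.5398 mm^2
E = 0.5*m*v^2 = 0.5*0.008*666^2 = 1774.22 J
depth = E/(sigma*A) = 1774.22 J / (640 MPa * 78.5398 mm^2) = 1774.22/(640 * 78.5398) m = 0.0352971 m ≈ 35.3 mm

35.3 mm


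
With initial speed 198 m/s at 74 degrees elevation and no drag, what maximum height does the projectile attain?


H = (v0*sin(theta))^2 / (2g) = (198*sin(74°))^2 / (2*9.81) = 1846 m

1846 m


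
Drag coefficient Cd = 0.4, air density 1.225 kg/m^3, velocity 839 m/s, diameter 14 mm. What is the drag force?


A = pi*(d/2)^2 = pi*(14/2000)^2 = 1.53938e-04 m^2
Fd = 0.5*Cd*rho*A*v^2 = 0.5*0.4*1.225*1.53938e-04*839^2 = 26.55 N

26.55 N


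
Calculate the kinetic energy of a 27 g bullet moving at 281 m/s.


E = 0.5*m*v^2 = 0.5*0.027*281^2 = 1066 J

1066 J


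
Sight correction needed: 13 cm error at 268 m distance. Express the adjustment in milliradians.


1 mrad subtends 1 cm per 10 m of range, so adj = error_cm / (dist_m / 10) = 13 / (268/10) = 0.4851 mrad

0.4851 mrad


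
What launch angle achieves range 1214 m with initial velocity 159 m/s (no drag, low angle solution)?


sin(2*theta) = R*g/v0^2 = 1214*9.81/159^2 = 0.471079, theta = arcsin(0.471079)/2 = 14.05°

14.05 degrees


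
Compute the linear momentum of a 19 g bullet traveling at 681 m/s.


p = m*v = 0.019*681 = 12.94 kg·m/s

12.94 kg·m/s


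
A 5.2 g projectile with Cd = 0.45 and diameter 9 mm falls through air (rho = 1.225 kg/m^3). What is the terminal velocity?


A = pi*(d/2)^2 = pi*(9/2000)^2 = 6.36173e-05 m^2
vt = sqrt(2mg/(Cd*rho*A)) = sqrt(2*0.0052*9.81/(0.45 * 1.225 * 6.36173e-05)) = 53.94 m/s

53.94 m/s
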